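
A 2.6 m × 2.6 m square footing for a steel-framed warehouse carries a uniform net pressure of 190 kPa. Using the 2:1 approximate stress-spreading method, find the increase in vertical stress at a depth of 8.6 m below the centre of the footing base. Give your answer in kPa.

By the 2:1 method the load spreads at 1 horizontal : 2 vertical, so at depth z the loaded area has grown by z in each plan dimension:
Δσ = qBL/((B+z)(L+z)) = 190×2.6×2.6/((2.6+8.6)(2.6+8.6)) = 10.239 kPa

Δσ_z ≈ 10.2 kPa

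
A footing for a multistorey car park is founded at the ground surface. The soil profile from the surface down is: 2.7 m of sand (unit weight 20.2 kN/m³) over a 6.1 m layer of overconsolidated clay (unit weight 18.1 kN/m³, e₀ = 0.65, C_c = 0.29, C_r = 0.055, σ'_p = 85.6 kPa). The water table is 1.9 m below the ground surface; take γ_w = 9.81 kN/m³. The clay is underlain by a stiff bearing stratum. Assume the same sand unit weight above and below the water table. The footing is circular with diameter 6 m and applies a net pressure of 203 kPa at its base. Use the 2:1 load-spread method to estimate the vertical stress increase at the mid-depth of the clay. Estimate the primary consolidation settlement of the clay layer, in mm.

Mid-depth of clay below the ground surface: z = 2.7 + 6.1/2 = 5.75 m.
Total vertical stress at mid-clay: σ_v = 20.2×2.7 + 18.1×3.05 = 109.75 kPa.
Pore pressure: u = 9.81×(5.75 − 1.9) = 37.769 kPa.
Initial effective stress: σ'_0 = σ_v − u = 109.75 − 37.769 = 71.981 kPa.
Stress increase at mid-clay by the 2:1 spreading method:
Δσ ≈ qD²/(D+z)² = 203×6²/(6+5.75)² = 52.933 kPa
Final effective stress: σ'_f = 71.981 + 52.933 = 124.91 kPa.
σ'_f = 124.91 > σ'_p = 85.6 kPa, so the stress path crosses the preconsolidation pressure — recompression up to σ'_p, then virgin compression beyond:
S_c = H/(1+e₀)·[C_r·log₁₀(σ'_p/σ'_0) + C_c·log₁₀(σ'_f/σ'_p)]
    = 6.1/1.65 × [0.055×log₁₀(85.6/71.981) + 0.29×log₁₀(124.91/85.6)]
    = 3.697 × [0.0041391 + 0.047596] = 0.1913 m

S_c ≈ 191 mm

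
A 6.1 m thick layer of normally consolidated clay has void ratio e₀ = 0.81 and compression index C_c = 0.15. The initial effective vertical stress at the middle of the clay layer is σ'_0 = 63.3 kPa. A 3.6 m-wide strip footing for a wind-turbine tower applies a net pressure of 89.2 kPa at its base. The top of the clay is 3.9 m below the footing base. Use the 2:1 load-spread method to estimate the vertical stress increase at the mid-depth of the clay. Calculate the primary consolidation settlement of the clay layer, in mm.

S_c ≈ 86.2 mm

Mid-depth of clay below the footing base: z = 3.9 + 6.1/2 = 6.95 m.
Stress increase at mid-clay by the 2:1 spreading method:
Δσ = qB/(B+z) = 89.2×3.6/(3.6+6.95) = 30.438 kPa
Final effective stress: σ'_f = σ'_0 + Δσ = 63.3 + 30.438 = 93.738 kPa.
Normally consolidated clay, so the full stress increment lies on the virgin compression line:
S_c = C_c·H/(1+e₀)·log₁₀(σ'_f/σ'_0) = 0.15×6.1/(1+0.81)×log₁₀(93.738/63.3)
    = 0.50552 × 0.17051 = 0.0862 m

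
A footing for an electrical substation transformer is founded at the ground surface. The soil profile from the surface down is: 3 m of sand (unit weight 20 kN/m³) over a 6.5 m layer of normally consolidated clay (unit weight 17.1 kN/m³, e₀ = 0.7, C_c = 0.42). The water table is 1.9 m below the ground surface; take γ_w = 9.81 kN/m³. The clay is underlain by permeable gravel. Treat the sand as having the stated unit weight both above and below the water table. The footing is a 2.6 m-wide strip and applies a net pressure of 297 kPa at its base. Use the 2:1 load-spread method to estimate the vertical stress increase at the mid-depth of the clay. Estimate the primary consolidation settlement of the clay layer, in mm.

Mid-depth of clay below the ground surface: z = 3 + 6.5/2 = 6.25 m.
Total vertical stress at mid-clay: σ_v = 20×3 + 17.1×3.25 = 115.58 kPa.
Pore pressure: u = 9.81×(6.25 − 1.9) = 42.673 kPa.
Initial effective stress: σ'_0 = σ_v − u = 115.58 − 42.673 = 72.907 kPa.
Stress increase at mid-clay by the 2:1 spreading method:
Δσ = qB/(B+z) = 297×2.6/(2.6+6.25) = 87.254 kPa
Final effective stress: σ'_f = σ'_0 + Δσ = 72.907 + 87.254 = 160.16 kPa.
Normally consolidated clay, so the full stress increment lies on the virgin compression line:
S_c = C_c·H/(1+e₀)·log₁₀(σ'_f/σ'_0) = 0.42×6.5/(1+0.7)×log₁₀(160.16/72.907)
    = 1.6059 × 0.34178 = 0.5489 m

S_c ≈ 549 mm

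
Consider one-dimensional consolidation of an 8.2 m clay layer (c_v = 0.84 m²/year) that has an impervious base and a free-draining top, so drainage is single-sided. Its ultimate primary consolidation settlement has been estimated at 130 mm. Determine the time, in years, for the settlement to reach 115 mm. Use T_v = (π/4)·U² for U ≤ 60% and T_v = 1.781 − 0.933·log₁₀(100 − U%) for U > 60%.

Drainage path length: H_d = H = 8.2 m (single drainage).
U = S(t)/S_ult = 115/130 = 0.8846.
U > 60%: T_v = 1.781 − 0.933·log₁₀(100 − 88.462) = 0.79002.
t = T_v·H_d²/c_v = 0.79002×8.2²/0.84 = 63.24 years.

t ≈ 63.2 years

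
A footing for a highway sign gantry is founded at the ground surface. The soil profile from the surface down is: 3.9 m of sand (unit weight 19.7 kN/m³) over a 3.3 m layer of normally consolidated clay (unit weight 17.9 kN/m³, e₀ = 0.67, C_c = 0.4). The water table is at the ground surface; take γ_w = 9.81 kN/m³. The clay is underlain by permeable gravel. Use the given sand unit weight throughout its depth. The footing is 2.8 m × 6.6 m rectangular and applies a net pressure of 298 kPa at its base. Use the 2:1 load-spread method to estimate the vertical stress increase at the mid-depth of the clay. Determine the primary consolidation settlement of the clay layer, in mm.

S_c ≈ 246 mm

Mid-depth of clay below the ground surface: z = 3.9 + 3.3/2 = 5.55 m.
Total vertical stress at mid-clay: σ_v = 19.7×3.9 + 17.9×1.65 = 106.36 kPa.
Pore pressure: u = 9.81×(5.55 − 0) = 54.446 kPa.
Initial effective stress: σ'_0 = σ_v − u = 106.36 − 54.446 = 51.914 kPa.
Stress increase at mid-clay by the 2:1 spreading method:
Δσ = qBL/((B+z)(L+z)) = 298×2.8×6.6/((2.8+5.55)(6.6+5.55)) = 54.282 kPa
Final effective stress: σ'_f = σ'_0 + Δσ = 51.914 + 54.282 = 106.2 kPa.
Normally consolidated clay, so the full stress increment lies on the virgin compression line:
S_c = C_c·H/(1+e₀)·log₁₀(σ'_f/σ'_0) = 0.4×3.3/(1+0.67)×log₁₀(106.2/51.914)
    = 0.79042 × 0.31084 = 0.2457 m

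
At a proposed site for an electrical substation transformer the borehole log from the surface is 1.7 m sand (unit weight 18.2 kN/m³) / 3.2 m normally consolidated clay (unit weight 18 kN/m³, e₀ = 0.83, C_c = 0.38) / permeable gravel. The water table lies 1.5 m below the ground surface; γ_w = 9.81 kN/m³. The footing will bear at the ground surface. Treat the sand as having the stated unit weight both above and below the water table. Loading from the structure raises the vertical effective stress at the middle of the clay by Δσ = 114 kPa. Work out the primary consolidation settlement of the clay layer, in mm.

S_c ≈ 378 mm

Mid-depth of clay below the ground surface: z = 1.7 + 3.2/2 = 3.3 m.
Total vertical stress at mid-clay: σ_v = 18.2×1.7 + 18×1.6 = 59.74 kPa.
Pore pressure: u = 9.81×(3.3 − 1.5) = 17.658 kPa.
Initial effective stress: σ'_0 = σ_v − u = 59.74 − 17.658 = 42.082 kPa.
Final effective stress: σ'_f = σ'_0 + Δσ = 42.082 + 114 = 156.08 kPa.
Normally consolidated clay, so the full stress increment lies on the virgin compression line:
S_c = C_c·H/(1+e₀)·log₁₀(σ'_f/σ'_0) = 0.38×3.2/(1+0.83)×log₁₀(156.08/42.082)
    = 0.66448 × 0.56925 = 0.3783 m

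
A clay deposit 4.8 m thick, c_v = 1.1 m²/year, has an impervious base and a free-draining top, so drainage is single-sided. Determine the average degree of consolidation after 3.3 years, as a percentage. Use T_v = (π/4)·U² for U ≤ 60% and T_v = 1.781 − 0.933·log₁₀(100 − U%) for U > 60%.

U ≈ 44.8 %

Drainage path length: H_d = H = 4.8 m (single drainage).
T_v = c_v·t/H_d² = 1.1×3.3/4.8² = 0.15755.
T_v = 0.15755 corresponds to the U ≤ 60% branch:
U = √(4T_v/π) = 0.4479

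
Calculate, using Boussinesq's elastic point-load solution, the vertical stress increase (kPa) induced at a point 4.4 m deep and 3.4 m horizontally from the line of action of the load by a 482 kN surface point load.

Δσ_z ≈ 3.69 kPa

Boussinesq vertical stress below a point load on an elastic half-space:
Δσ_z = 3P/(2πz²) · [1 + (r/z)²]^(−5/2)
r/z = 3.4/4.4 = 0.77273; [1+(r/z)²]^(−5/2) = 0.31022.
Δσ_z = 3×482/(2π×4.4²) × 0.31022 = 11.887 × 0.31022 = 3.688 kPa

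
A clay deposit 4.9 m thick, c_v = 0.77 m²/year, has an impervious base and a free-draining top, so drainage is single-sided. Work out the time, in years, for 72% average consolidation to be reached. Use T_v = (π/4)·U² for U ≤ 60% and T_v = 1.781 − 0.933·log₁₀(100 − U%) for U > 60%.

Drainage path length: H_d = H = 4.9 m (single drainage).
U > 60%: T_v = 1.781 − 0.933·log₁₀(100 − 72) = 0.4308.
t = T_v·H_d²/c_v = 0.4308×4.9²/0.77 = 13.43 years.

t ≈ 13.4 years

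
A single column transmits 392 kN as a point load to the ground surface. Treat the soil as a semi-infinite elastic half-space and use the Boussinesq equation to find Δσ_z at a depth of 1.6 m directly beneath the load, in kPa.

Δσ_z ≈ 73.1 kPa

Boussinesq vertical stress below a point load on an elastic half-space:
Δσ_z = 3P/(2πz²) · [1 + (r/z)²]^(−5/2)
r/z = 0/1.6 = 0; [1+(r/z)²]^(−5/2) = 1.
Δσ_z = 3×392/(2π×1.6²) × 1 = 73.112 × 1 = 73.11 kPa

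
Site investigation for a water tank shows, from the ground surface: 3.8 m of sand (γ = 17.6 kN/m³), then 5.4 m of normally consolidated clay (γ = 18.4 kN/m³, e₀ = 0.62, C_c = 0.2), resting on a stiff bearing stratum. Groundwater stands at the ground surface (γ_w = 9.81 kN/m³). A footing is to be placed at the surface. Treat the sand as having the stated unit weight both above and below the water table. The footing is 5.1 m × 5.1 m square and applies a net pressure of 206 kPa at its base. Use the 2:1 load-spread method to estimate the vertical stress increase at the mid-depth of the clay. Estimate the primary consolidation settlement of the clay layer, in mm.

S_c ≈ 163 mm

Mid-depth of clay below the ground surface: z = 3.8 + 5.4/2 = 6.5 m.
Total vertical stress at mid-clay: σ_v = 17.6×3.8 + 18.4×2.7 = 116.56 kPa.
Pore pressure: u = 9.81×(6.5 − 0) = 63.765 kPa.
Initial effective stress: σ'_0 = σ_v − u = 116.56 − 63.765 = 52.795 kPa.
Stress increase at mid-clay by the 2:1 spreading method:
Δσ = qBL/((B+z)(L+z)) = 206×5.1×5.1/((5.1+6.5)(5.1+6.5)) = 39.819 kPa
Final effective stress: σ'_f = σ'_0 + Δσ = 52.795 + 39.819 = 92.614 kPa.
Normally consolidated clay, so the full stress increment lies on the virgin compression line:
S_c = C_c·H/(1+e₀)·log₁₀(σ'_f/σ'_0) = 0.2×5.4/(1+0.62)×log₁₀(92.614/52.795)
    = 0.66667 × 0.24408 = 0.1627 m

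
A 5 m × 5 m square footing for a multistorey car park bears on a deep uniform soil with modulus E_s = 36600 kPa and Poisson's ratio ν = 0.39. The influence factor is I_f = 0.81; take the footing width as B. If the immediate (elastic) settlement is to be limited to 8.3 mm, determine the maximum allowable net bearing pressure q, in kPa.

S_e = q·B·(1−ν²)/E_s · I_f  ⇒  q = S_e·E_s / (B·(1−ν²)·I_f).
q = 0.0083 × 36600 / (5 × 0.8479 × 0.81) = 88.46 kPa

q ≈ 88.5 kPa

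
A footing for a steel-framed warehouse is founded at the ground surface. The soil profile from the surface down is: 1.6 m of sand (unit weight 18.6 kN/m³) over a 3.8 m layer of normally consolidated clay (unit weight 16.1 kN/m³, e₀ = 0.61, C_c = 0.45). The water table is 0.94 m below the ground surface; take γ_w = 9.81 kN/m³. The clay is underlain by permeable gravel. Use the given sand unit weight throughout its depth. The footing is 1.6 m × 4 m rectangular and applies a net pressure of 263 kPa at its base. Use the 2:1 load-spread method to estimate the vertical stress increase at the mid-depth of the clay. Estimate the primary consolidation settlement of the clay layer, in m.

Mid-depth of clay below the ground surface: z = 1.6 + 3.8/2 = 3.5 m.
Total vertical stress at mid-clay: σ_v = 18.6×1.6 + 16.1×1.9 = 60.35 kPa.
Pore pressure: u = 9.81×(3.5 − 0.94) = 25.114 kPa.
Initial effective stress: σ'_0 = σ_v − u = 60.35 − 25.114 = 35.236 kPa.
Stress increase at mid-clay by the 2:1 spreading method:
Δσ = qBL/((B+z)(L+z)) = 263×1.6×4/((1.6+3.5)(4+3.5)) = 44.005 kPa
Final effective stress: σ'_f = σ'_0 + Δσ = 35.236 + 44.005 = 79.241 kPa.
Normally consolidated clay, so the full stress increment lies on the virgin compression line:
S_c = C_c·H/(1+e₀)·log₁₀(σ'_f/σ'_0) = 0.45×3.8/(1+0.61)×log₁₀(79.241/35.236)
    = 1.0621 × 0.35196 = 0.3738 m

S_c ≈ 0.374 m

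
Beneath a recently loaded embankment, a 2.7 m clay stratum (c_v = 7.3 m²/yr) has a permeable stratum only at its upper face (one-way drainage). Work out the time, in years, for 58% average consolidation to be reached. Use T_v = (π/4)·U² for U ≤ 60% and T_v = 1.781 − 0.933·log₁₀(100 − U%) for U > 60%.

Drainage path length: H_d = H = 2.7 m (single drainage).
U ≤ 60%: T_v = (π/4)·U² = (π/4)×0.58² = 0.26421.
t = T_v·H_d²/c_v = 0.26421×2.7²/7.3 = 0.2638 years.

t ≈ 0.264 years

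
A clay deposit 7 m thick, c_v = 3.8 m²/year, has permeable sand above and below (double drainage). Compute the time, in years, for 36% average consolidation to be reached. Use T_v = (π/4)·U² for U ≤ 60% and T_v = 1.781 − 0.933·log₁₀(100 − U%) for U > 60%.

Drainage path length: H_d = H/2 = 3.5 m (double drainage).
U ≤ 60%: T_v = (π/4)·U² = (π/4)×0.36² = 0.10179.
t = T_v·H_d²/c_v = 0.10179×3.5²/3.8 = 0.3281 years.

t ≈ 0.328 years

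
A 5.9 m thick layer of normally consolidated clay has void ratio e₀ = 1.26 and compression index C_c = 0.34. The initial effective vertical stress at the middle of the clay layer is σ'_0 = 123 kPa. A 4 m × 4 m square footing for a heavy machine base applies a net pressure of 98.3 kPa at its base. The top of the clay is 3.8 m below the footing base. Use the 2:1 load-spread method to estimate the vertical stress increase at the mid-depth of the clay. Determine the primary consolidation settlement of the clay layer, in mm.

S_c ≈ 40.5 mm

Mid-depth of clay below the footing base: z = 3.8 + 5.9/2 = 6.75 m.
Stress increase at mid-clay by the 2:1 spreading method:
Δσ = qBL/((B+z)(L+z)) = 98.3×4×4/((4+6.75)(4+6.75)) = 13.61 kPa
Final effective stress: σ'_f = σ'_0 + Δσ = 123 + 13.61 = 136.61 kPa.
Normally consolidated clay, so the full stress increment lies on the virgin compression line:
S_c = C_c·H/(1+e₀)·log₁₀(σ'_f/σ'_0) = 0.34×5.9/(1+1.26)×log₁₀(136.61/123)
    = 0.88761 × 0.045577 = 0.04045 m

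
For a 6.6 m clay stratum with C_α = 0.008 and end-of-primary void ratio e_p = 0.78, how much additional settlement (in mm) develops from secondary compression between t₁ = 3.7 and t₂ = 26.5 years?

S_s ≈ 25.4 mm

Secondary compression: S_s = C_α·H/(1+e_p)·log₁₀(t₂/t₁)
S_s = 0.008×6.6/(1+0.78)×log₁₀(26.5/3.7)
    = 0.02966 × 0.855 = 0.02536 m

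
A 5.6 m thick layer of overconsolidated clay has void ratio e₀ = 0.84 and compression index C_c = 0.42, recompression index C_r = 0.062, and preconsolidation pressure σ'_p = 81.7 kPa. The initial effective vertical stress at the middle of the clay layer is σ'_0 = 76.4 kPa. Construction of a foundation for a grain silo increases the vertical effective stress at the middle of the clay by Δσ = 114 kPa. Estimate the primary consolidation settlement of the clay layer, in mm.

Final effective stress: σ'_f = 76.4 + 114 = 190.4 kPa.
σ'_f = 190.4 > σ'_p = 81.7 kPa, so the stress path crosses the preconsolidation pressure — recompression up to σ'_p, then virgin compression beyond:
S_c = H/(1+e₀)·[C_r·log₁₀(σ'_p/σ'_0) + C_c·log₁₀(σ'_f/σ'_p)]
    = 5.6/1.84 × [0.062×log₁₀(81.7/76.4) + 0.42×log₁₀(190.4/81.7)]
    = 3.0435 × [0.001806 + 0.15433] = 0.4752 m

S_c ≈ 475 mm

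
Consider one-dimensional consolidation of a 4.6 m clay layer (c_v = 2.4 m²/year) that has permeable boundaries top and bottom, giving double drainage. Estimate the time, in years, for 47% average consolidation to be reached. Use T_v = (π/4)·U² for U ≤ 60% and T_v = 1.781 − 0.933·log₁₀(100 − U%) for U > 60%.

Drainage path length: H_d = H/2 = 2.3 m (double drainage).
U ≤ 60%: T_v = (π/4)·U² = (π/4)×0.47² = 0.17349.
t = T_v·H_d²/c_v = 0.17349×2.3²/2.4 = 0.3824 years.

t ≈ 0.382 years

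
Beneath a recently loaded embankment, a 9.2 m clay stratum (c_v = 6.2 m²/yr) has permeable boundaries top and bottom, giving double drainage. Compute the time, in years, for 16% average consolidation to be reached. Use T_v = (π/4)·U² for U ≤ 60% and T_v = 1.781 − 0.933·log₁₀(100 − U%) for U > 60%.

t ≈ 0.0686 years

Drainage path length: H_d = H/2 = 4.6 m (double drainage).
U ≤ 60%: T_v = (π/4)·U² = (π/4)×0.16² = 0.020106.
t = T_v·H_d²/c_v = 0.020106×4.6²/6.2 = 0.06862 years.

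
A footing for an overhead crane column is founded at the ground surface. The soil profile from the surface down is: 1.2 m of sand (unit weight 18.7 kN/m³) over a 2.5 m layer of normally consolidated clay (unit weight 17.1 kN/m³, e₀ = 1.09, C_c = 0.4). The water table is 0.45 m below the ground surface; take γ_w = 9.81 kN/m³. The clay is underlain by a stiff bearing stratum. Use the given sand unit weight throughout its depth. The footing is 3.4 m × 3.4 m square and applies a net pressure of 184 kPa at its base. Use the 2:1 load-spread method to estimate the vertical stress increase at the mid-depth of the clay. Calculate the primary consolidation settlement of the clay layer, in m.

Mid-depth of clay below the ground surface: z = 1.2 + 2.5/2 = 2.45 m.
Total vertical stress at mid-clay: σ_v = 18.7×1.2 + 17.1×1.25 = 43.815 kPa.
Pore pressure: u = 9.81×(2.45 − 0.45) = 19.62 kPa.
Initial effective stress: σ'_0 = σ_v − u = 43.815 − 19.62 = 24.195 kPa.
Stress increase at mid-clay by the 2:1 spreading method:
Δσ = qBL/((B+z)(L+z)) = 184×3.4×3.4/((3.4+2.45)(3.4+2.45)) = 62.153 kPa
Final effective stress: σ'_f = σ'_0 + Δσ = 24.195 + 62.153 = 86.348 kPa.
Normally consolidated clay, so the full stress increment lies on the virgin compression line:
S_c = C_c·H/(1+e₀)·log₁₀(σ'_f/σ'_0) = 0.4×2.5/(1+1.09)×log₁₀(86.348/24.195)
    = 0.47847 × 0.55253 = 0.2644 m

S_c ≈ 0.264 m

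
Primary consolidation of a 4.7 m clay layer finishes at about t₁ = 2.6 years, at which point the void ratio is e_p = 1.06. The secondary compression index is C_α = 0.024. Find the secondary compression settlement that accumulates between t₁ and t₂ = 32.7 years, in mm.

S_s ≈ 60.2 mm

Secondary compression: S_s = C_α·H/(1+e_p)·log₁₀(t₂/t₁)
S_s = 0.024×4.7/(1+1.06)×log₁₀(32.7/2.6)
    = 0.05476 × 1.1 = 0.06021 m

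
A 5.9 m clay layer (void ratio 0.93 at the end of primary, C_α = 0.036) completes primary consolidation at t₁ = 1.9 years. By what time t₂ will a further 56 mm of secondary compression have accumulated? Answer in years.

t₂ ≈ 6.13 years

S_s = C_α·H/(1+e_p)·log₁₀(t₂/t₁) ⇒ log₁₀(t₂/t₁) = S_s·(1+e_p)/(C_α·H).
log₁₀(t₂/t₁) = 0.056 × (1+0.93) / (0.036×5.9) = 0.5089
t₂ = t₁ × 10^0.5089 = 1.9 × 3.227 = 6.132 years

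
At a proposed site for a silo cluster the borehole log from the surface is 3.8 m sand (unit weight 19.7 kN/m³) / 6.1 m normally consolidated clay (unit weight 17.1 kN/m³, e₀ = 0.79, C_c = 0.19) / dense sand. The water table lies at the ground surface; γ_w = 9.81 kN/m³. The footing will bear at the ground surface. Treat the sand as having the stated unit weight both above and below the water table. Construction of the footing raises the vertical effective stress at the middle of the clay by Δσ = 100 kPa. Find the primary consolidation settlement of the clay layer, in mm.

Mid-depth of clay below the ground surface: z = 3.8 + 6.1/2 = 6.85 m.
Total vertical stress at mid-clay: σ_v = 19.7×3.8 + 17.1×3.05 = 127.02 kPa.
Pore pressure: u = 9.81×(6.85 − 0) = 67.198 kPa.
Initial effective stress: σ'_0 = σ_v − u = 127.02 − 67.198 = 59.822 kPa.
Final effective stress: σ'_f = σ'_0 + Δσ = 59.822 + 100 = 159.82 kPa.
Normally consolidated clay, so the full stress increment lies on the virgin compression line:
S_c = C_c·H/(1+e₀)·log₁₀(σ'_f/σ'_0) = 0.19×6.1/(1+0.79)×log₁₀(159.82/59.822)
    = 0.64749 × 0.42677 = 0.2763 m

S_c ≈ 276 mm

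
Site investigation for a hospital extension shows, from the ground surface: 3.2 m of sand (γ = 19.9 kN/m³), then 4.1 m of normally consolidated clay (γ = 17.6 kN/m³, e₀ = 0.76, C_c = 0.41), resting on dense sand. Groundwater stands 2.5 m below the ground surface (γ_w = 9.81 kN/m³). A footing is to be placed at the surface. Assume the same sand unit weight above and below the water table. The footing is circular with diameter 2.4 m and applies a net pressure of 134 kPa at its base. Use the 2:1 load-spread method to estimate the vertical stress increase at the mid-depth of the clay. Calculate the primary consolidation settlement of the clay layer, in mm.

Mid-depth of clay below the ground surface: z = 3.2 + 4.1/2 = 5.25 m.
Total vertical stress at mid-clay: σ_v = 19.9×3.2 + 17.6×2.05 = 99.76 kPa.
Pore pressure: u = 9.81×(5.25 − 2.5) = 26.978 kPa.
Initial effective stress: σ'_0 = σ_v − u = 99.76 − 26.978 = 72.782 kPa.
Stress increase at mid-clay by the 2:1 spreading method:
Δσ ≈ qD²/(D+z)² = 134×2.4²/(2.4+5.25)² = 13.189 kPa
Final effective stress: σ'_f = σ'_0 + Δσ = 72.782 + 13.189 = 85.971 kPa.
Normally consolidated clay, so the full stress increment lies on the virgin compression line:
S_c = C_c·H/(1+e₀)·log₁₀(σ'_f/σ'_0) = 0.41×4.1/(1+0.76)×log₁₀(85.971/72.782)
    = 0.95511 × 0.072328 = 0.06908 m

S_c ≈ 69.1 mm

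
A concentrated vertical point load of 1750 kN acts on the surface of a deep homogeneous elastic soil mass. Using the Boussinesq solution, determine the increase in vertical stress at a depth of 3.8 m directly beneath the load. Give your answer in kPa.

Boussinesq vertical stress below a point load on an elastic half-space:
Δσ_z = 3P/(2πz²) · [1 + (r/z)²]^(−5/2)
r/z = 0/3.8 = 0; [1+(r/z)²]^(−5/2) = 1.
Δσ_z = 3×1750/(2π×3.8²) × 1 = 57.865 × 1 = 57.87 kPa

Δσ_z ≈ 57.9 kPa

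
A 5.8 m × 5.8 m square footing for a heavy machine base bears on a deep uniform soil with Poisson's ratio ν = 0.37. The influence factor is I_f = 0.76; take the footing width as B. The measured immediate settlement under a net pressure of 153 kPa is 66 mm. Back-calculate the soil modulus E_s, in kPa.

E_s ≈ 8820 kPa

S_e = q·B·(1−ν²)/E_s · I_f  ⇒  E_s = q·B·(1−ν²)·I_f / S_e.
E_s = 153 × 5.8 × 0.8631 × 0.76 / 0.066 = 8820 kPa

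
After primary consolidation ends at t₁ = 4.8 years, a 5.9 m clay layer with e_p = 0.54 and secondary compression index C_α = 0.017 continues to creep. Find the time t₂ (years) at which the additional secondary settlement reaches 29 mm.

t₂ ≈ 13.4 years

S_s = C_α·H/(1+e_p)·log₁₀(t₂/t₁) ⇒ log₁₀(t₂/t₁) = S_s·(1+e_p)/(C_α·H).
log₁₀(t₂/t₁) = 0.029 × (1+0.54) / (0.017×5.9) = 0.4453
t₂ = t₁ × 10^0.4453 = 4.8 × 2.788 = 13.38 years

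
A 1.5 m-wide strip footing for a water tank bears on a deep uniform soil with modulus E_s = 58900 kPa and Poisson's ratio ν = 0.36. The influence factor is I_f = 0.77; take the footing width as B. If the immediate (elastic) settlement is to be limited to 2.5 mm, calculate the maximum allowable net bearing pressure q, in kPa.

q ≈ 146 kPa

S_e = q·B·(1−ν²)/E_s · I_f  ⇒  q = S_e·E_s / (B·(1−ν²)·I_f).
q = 0.0025 × 58900 / (1.5 × 0.8704 × 0.77) = 146.5 kPa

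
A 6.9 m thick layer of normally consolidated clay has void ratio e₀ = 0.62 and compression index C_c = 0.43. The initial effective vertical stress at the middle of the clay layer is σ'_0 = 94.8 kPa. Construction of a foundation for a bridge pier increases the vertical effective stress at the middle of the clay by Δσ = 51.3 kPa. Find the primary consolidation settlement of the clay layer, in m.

S_c ≈ 0.344 m

Final effective stress: σ'_f = σ'_0 + Δσ = 94.8 + 51.3 = 146.1 kPa.
Normally consolidated clay, so the full stress increment lies on the virgin compression line:
S_c = C_c·H/(1+e₀)·log₁₀(σ'_f/σ'_0) = 0.43×6.9/(1+0.62)×log₁₀(146.1/94.8)
    = 1.8315 × 0.18784 = 0.344 m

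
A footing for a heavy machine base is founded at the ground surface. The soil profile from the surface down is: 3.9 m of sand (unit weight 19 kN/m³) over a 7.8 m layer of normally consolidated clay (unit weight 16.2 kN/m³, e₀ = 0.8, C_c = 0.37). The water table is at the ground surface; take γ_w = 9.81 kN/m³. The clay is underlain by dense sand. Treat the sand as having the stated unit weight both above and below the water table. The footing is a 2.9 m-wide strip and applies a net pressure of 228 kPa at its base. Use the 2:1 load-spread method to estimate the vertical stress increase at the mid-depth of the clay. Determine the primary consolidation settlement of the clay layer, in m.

Mid-depth of clay below the ground surface: z = 3.9 + 7.8/2 = 7.8 m.
Total vertical stress at mid-clay: σ_v = 19×3.9 + 16.2×3.9 = 137.28 kPa.
Pore pressure: u = 9.81×(7.8 − 0) = 76.518 kPa.
Initial effective stress: σ'_0 = σ_v − u = 137.28 − 76.518 = 60.762 kPa.
Stress increase at mid-clay by the 2:1 spreading method:
Δσ = qB/(B+z) = 228×2.9/(2.9+7.8) = 61.794 kPa
Final effective stress: σ'_f = σ'_0 + Δσ = 60.762 + 61.794 = 122.56 kPa.
Normally consolidated clay, so the full stress increment lies on the virgin compression line:
S_c = C_c·H/(1+e₀)·log₁₀(σ'_f/σ'_0) = 0.37×7.8/(1+0.8)×log₁₀(122.56/60.762)
    = 1.6033 × 0.30472 = 0.4886 m

S_c ≈ 0.489 m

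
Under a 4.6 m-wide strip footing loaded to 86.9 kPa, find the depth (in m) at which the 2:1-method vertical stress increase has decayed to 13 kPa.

z ≈ 26.1 m

2:1 spreading — at depth z the loaded area has grown by z in each plan dimension:
qB/(B+z) = Δσ_z ⇒ z = qB/Δσ_z − B = 86.9×4.6/13 − 4.6 = 26.15 m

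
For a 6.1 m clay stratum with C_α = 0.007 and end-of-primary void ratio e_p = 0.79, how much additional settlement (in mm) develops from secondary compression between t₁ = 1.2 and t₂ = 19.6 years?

S_s ≈ 28.9 mm

Secondary compression: S_s = C_α·H/(1+e_p)·log₁₀(t₂/t₁)
S_s = 0.007×6.1/(1+0.79)×log₁₀(19.6/1.2)
    = 0.02385 × 1.213 = 0.02894 m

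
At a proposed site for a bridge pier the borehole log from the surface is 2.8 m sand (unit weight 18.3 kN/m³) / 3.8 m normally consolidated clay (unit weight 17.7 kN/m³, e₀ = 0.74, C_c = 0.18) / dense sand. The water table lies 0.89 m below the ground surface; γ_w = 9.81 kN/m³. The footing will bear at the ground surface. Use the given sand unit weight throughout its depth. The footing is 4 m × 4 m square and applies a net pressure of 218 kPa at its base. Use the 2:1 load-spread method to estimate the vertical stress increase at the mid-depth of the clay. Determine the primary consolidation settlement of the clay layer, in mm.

S_c ≈ 116 mm

Mid-depth of clay below the ground surface: z = 2.8 + 3.8/2 = 4.7 m.
Total vertical stress at mid-clay: σ_v = 18.3×2.8 + 17.7×1.9 = 84.87 kPa.
Pore pressure: u = 9.81×(4.7 − 0.89) = 37.376 kPa.
Initial effective stress: σ'_0 = σ_v − u = 84.87 − 37.376 = 47.494 kPa.
Stress increase at mid-clay by the 2:1 spreading method:
Δσ = qBL/((B+z)(L+z)) = 218×4×4/((4+4.7)(4+4.7)) = 46.083 kPa
Final effective stress: σ'_f = σ'_0 + Δσ = 47.494 + 46.083 = 93.577 kPa.
Normally consolidated clay, so the full stress increment lies on the virgin compression line:
S_c = C_c·H/(1+e₀)·log₁₀(σ'_f/σ'_0) = 0.18×3.8/(1+0.74)×log₁₀(93.577/47.494)
    = 0.3931 × 0.29453 = 0.1158 m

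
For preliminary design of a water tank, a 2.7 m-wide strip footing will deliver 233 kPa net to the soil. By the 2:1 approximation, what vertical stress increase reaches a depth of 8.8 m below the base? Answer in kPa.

By the 2:1 method the load spreads at 1 horizontal : 2 vertical, so at depth z the loaded area has grown by z in each plan dimension:
Δσ = qB/(B+z) = 233×2.7/(2.7+8.8) = 54.704 kPa

Δσ_z ≈ 54.7 kPa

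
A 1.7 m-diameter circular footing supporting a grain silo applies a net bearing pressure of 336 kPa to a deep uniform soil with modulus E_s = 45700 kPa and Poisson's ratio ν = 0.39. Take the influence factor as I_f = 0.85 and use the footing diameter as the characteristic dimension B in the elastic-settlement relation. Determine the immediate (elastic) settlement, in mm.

Immediate (elastic) settlement: S_e = q·B·(1−ν²)/E_s · I_f.
S_e = 336 × 1.7 × (1 − 0.39²) / 45700 × 0.85
    = 336 × 1.7 × 0.8479 / 45700 × 0.85
    = 0.009008 m = 9.008 mm

S_e ≈ 9.01 mm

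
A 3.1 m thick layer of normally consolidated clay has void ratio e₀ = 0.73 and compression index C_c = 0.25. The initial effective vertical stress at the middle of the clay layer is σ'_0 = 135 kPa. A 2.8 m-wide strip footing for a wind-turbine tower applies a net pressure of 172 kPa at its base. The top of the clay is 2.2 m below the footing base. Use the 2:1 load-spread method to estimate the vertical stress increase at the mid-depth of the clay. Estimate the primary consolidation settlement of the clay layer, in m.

Mid-depth of clay below the footing base: z = 2.2 + 3.1/2 = 3.75 m.
Stress increase at mid-clay by the 2:1 spreading method:
Δσ = qB/(B+z) = 172×2.8/(2.8+3.75) = 73.527 kPa
Final effective stress: σ'_f = σ'_0 + Δσ = 135 + 73.527 = 208.53 kPa.
Normally consolidated clay, so the full stress increment lies on the virgin compression line:
S_c = C_c·H/(1+e₀)·log₁₀(σ'_f/σ'_0) = 0.25×3.1/(1+0.73)×log₁₀(208.53/135)
    = 0.44798 × 0.18883 = 0.08459 m

S_c ≈ 0.0846 m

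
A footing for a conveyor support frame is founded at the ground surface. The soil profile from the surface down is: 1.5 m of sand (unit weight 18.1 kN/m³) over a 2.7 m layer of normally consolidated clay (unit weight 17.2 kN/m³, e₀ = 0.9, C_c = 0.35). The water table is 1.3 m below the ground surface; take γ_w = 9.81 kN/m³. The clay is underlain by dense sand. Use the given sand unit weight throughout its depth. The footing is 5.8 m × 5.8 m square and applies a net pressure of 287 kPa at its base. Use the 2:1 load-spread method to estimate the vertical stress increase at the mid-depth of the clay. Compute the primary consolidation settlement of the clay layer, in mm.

S_c ≈ 333 mm

Mid-depth of clay below the ground surface: z = 1.5 + 2.7/2 = 2.85 m.
Total vertical stress at mid-clay: σ_v = 18.1×1.5 + 17.2×1.35 = 50.37 kPa.
Pore pressure: u = 9.81×(2.85 − 1.3) = 15.206 kPa.
Initial effective stress: σ'_0 = σ_v − u = 50.37 − 15.206 = 35.164 kPa.
Stress increase at mid-clay by the 2:1 spreading method:
Δσ = qBL/((B+z)(L+z)) = 287×5.8×5.8/((5.8+2.85)(5.8+2.85)) = 129.03 kPa
Final effective stress: σ'_f = σ'_0 + Δσ = 35.164 + 129.03 = 164.19 kPa.
Normally consolidated clay, so the full stress increment lies on the virgin compression line:
S_c = C_c·H/(1+e₀)·log₁₀(σ'_f/σ'_0) = 0.35×2.7/(1+0.9)×log₁₀(164.19/35.164)
    = 0.49737 × 0.66925 = 0.3329 m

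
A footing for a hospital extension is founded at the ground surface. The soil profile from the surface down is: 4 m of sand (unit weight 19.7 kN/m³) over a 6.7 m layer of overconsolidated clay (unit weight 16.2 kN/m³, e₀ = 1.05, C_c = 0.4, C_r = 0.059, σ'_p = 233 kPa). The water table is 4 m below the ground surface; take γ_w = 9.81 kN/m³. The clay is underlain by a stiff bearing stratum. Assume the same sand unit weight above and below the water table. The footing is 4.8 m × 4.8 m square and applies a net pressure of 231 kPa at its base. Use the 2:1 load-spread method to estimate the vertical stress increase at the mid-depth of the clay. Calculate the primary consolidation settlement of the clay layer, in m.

Mid-depth of clay below the ground surface: z = 4 + 6.7/2 = 7.35 m.
Total vertical stress at mid-clay: σ_v = 19.7×4 + 16.2×3.35 = 133.07 kPa.
Pore pressure: u = 9.81×(7.35 − 4) = 32.864 kPa.
Initial effective stress: σ'_0 = σ_v − u = 133.07 − 32.864 = 100.21 kPa.
Stress increase at mid-clay by the 2:1 spreading method:
Δσ = qBL/((B+z)(L+z)) = 231×4.8×4.8/((4.8+7.35)(4.8+7.35)) = 36.053 kPa
Final effective stress: σ'_f = 100.21 + 36.053 = 136.26 kPa.
σ'_f = 136.26 ≤ σ'_p = 233 kPa, so the clay remains overconsolidated and only the recompression index applies:
S_c = C_r·H/(1+e₀)·log₁₀(σ'_f/σ'_0) = 0.059×6.7/2.05×log₁₀(136.26/100.21)
    = 0.19283 × 0.13346 = 0.02574 m

S_c ≈ 0.0257 m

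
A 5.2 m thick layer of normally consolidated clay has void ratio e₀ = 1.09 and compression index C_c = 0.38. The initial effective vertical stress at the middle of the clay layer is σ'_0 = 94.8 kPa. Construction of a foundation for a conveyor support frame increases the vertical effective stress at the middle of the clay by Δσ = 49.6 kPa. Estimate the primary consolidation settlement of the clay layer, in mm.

S_c ≈ 173 mm

Final effective stress: σ'_f = σ'_0 + Δσ = 94.8 + 49.6 = 144.4 kPa.
Normally consolidated clay, so the full stress increment lies on the virgin compression line:
S_c = C_c·H/(1+e₀)·log₁₀(σ'_f/σ'_0) = 0.38×5.2/(1+1.09)×log₁₀(144.4/94.8)
    = 0.94545 × 0.18276 = 0.1728 m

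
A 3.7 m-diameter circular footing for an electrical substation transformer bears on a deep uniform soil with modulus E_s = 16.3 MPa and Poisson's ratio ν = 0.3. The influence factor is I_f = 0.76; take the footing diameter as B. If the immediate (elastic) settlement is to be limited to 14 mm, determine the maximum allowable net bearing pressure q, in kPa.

q ≈ 89.2 kPa

E_s = 16.3 MPa = 16300 kPa.
S_e = q·B·(1−ν²)/E_s · I_f  ⇒  q = S_e·E_s / (B·(1−ν²)·I_f).
q = 0.014 × 16300 / (3.7 × 0.91 × 0.76) = 89.18 kPa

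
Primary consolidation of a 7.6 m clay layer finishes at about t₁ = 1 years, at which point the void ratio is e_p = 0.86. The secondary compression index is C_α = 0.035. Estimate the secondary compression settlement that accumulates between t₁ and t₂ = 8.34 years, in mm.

S_s ≈ 132 mm

Secondary compression: S_s = C_α·H/(1+e_p)·log₁₀(t₂/t₁)
S_s = 0.035×7.6/(1+0.86)×log₁₀(8.34/1)
    = 0.143 × 0.9212 = 0.1317 m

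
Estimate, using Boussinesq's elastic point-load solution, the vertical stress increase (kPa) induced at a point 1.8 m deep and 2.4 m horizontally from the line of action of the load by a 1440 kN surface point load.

Boussinesq vertical stress below a point load on an elastic half-space:
Δσ_z = 3P/(2πz²) · [1 + (r/z)²]^(−5/2)
r/z = 2.4/1.8 = 1.3333; [1+(r/z)²]^(−5/2) = 0.07776.
Δσ_z = 3×1440/(2π×1.8²) × 0.07776 = 212.21 × 0.07776 = 16.5 kPa

Δσ_z ≈ 16.5 kPa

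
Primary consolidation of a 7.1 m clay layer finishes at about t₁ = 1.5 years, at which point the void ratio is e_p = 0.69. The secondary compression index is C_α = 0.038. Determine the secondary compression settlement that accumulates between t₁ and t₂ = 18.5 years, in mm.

Secondary compression: S_s = C_α·H/(1+e_p)·log₁₀(t₂/t₁)
S_s = 0.038×7.1/(1+0.69)×log₁₀(18.5/1.5)
    = 0.1596 × 1.091 = 0.1742 m

S_s ≈ 174 mm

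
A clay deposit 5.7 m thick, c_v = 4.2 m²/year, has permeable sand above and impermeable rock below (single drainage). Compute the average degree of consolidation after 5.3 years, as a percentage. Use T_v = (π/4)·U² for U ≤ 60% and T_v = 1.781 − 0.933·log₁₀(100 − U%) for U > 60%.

Drainage path length: H_d = H = 5.7 m (single drainage).
T_v = c_v·t/H_d² = 4.2×5.3/5.7² = 0.68513.
T_v = 0.68513 corresponds to the U > 60% branch:
U = 1 − 10^((1.781 − T_v)/0.933)/100 = 0.8505

U ≈ 85.1 %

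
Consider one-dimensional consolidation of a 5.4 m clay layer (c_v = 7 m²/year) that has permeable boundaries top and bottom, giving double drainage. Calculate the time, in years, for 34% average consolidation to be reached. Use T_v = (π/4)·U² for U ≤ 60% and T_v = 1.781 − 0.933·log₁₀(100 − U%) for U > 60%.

Drainage path length: H_d = H/2 = 2.7 m (double drainage).
U ≤ 60%: T_v = (π/4)·U² = (π/4)×0.34² = 0.090792.
t = T_v·H_d²/c_v = 0.090792×2.7²/7 = 0.09455 years.

t ≈ 0.0946 years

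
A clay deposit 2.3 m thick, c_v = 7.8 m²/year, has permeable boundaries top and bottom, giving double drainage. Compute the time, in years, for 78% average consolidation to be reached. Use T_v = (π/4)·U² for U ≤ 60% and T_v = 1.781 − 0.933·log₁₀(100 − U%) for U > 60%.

Drainage path length: H_d = H/2 = 1.15 m (double drainage).
U > 60%: T_v = 1.781 − 0.933·log₁₀(100 − 78) = 0.52852.
t = T_v·H_d²/c_v = 0.52852×1.15²/7.8 = 0.08961 years.

t ≈ 0.0896 years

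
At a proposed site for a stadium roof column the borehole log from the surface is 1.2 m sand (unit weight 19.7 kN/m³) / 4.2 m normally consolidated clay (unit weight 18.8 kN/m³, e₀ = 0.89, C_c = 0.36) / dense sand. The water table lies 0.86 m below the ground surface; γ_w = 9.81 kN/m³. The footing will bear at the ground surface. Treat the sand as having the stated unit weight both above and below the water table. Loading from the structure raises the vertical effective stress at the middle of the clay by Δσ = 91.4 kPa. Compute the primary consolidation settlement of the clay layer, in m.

Mid-depth of clay below the ground surface: z = 1.2 + 4.2/2 = 3.3 m.
Total vertical stress at mid-clay: σ_v = 19.7×1.2 + 18.8×2.1 = 63.12 kPa.
Pore pressure: u = 9.81×(3.3 − 0.86) = 23.936 kPa.
Initial effective stress: σ'_0 = σ_v − u = 63.12 − 23.936 = 39.184 kPa.
Final effective stress: σ'_f = σ'_0 + Δσ = 39.184 + 91.4 = 130.58 kPa.
Normally consolidated clay, so the full stress increment lies on the virgin compression line:
S_c = C_c·H/(1+e₀)·log₁₀(σ'_f/σ'_0) = 0.36×4.2/(1+0.89)×log₁₀(130.58/39.184)
    = 0.8 × 0.52277 = 0.4182 m

S_c ≈ 0.418 m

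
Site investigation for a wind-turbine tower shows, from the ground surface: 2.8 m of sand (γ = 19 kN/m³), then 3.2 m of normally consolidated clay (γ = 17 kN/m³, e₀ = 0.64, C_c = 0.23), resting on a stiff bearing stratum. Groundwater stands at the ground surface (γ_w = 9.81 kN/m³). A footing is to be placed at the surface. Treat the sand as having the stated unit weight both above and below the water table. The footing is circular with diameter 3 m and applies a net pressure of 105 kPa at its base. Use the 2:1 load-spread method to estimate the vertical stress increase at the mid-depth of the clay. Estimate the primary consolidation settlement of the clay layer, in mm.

Mid-depth of clay below the ground surface: z = 2.8 + 3.2/2 = 4.4 m.
Total vertical stress at mid-clay: σ_v = 19×2.8 + 17×1.6 = 80.4 kPa.
Pore pressure: u = 9.81×(4.4 − 0) = 43.164 kPa.
Initial effective stress: σ'_0 = σ_v − u = 80.4 − 43.164 = 37.236 kPa.
Stress increase at mid-clay by the 2:1 spreading method:
Δσ ≈ qD²/(D+z)² = 105×3²/(3+4.4)² = 17.257 kPa
Final effective stress: σ'_f = σ'_0 + Δσ = 37.236 + 17.257 = 54.493 kPa.
Normally consolidated clay, so the full stress increment lies on the virgin compression line:
S_c = C_c·H/(1+e₀)·log₁₀(σ'_f/σ'_0) = 0.23×3.2/(1+0.64)×log₁₀(54.493/37.236)
    = 0.44878 × 0.16538 = 0.07422 m

S_c ≈ 74.2 mm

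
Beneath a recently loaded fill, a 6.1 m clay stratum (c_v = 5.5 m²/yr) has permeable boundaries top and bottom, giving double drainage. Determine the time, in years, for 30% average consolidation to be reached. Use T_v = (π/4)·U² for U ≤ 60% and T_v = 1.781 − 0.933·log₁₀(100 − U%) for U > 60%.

Drainage path length: H_d = H/2 = 3.05 m (double drainage).
U ≤ 60%: T_v = (π/4)·U² = (π/4)×0.3² = 0.070686.
t = T_v·H_d²/c_v = 0.070686×3.05²/5.5 = 0.1196 years.

t ≈ 0.12 years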